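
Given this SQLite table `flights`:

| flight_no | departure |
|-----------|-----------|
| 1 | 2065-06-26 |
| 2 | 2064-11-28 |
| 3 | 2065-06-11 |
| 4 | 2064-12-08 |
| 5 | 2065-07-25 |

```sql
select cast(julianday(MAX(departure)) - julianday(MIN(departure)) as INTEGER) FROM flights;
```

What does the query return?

MIN = 2064-11-28, MAX = 2065-07-25.
2 days remain in November 2064 after the 28th (30 − 28).
Full months from December 2064 through June 2065 contribute their day counts.
Then 25 days into July 2065.
Total: 2 + 31 + 31 + 28 + 31 + 30 + 31 + 30 + 25 = 239.

239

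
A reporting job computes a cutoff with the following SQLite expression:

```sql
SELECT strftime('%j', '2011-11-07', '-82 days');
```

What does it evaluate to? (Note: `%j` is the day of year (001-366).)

First apply '-82 days': 2011-11-07 → 2011-08-17.
Day-of-year for 2011-08-17: days since 2011-01-01 inclusive = 229, zero-padded to 229.

229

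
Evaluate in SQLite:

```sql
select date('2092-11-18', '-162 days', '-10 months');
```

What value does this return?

2091-08-09

Applying '-162 days' to 2092-11-18: counting 162 days back gives 2092-06-09.
Adding -10 months to 2092-06-09 gives 2091-08-09.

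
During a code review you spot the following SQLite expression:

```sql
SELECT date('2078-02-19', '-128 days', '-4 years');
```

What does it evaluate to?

Applying '-128 days' to 2078-02-19: counting 128 days back gives 2077-10-14.
Adding -4 years to 2077-10-14 gives 2073-10-14.

2073-10-14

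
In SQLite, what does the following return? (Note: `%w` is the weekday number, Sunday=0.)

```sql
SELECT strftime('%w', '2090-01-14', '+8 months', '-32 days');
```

First apply '+8 months', '-32 days': 2090-01-14 → 2090-08-13.
2090-08-13 is a Sunday; with Sunday=0 that is 0.

0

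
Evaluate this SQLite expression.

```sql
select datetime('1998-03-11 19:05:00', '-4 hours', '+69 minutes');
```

-4 hours from 1998-03-11 19:05:00 is 1998-03-11 15:05:00.
69 minutes = 1h 9m; +69 minutes from 1998-03-11 15:05:00 is 1998-03-11 16:14:00.

1998-03-11 16:14:00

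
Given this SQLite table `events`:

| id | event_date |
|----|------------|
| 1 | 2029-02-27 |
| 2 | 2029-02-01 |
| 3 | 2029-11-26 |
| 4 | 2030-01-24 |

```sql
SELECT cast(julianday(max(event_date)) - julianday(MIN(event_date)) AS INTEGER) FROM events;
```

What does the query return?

357

MIN = 2029-02-01, MAX = 2030-01-24.
27 days remain in February 2029 after the 1st (28 − 1).
Full months from March 2029 through December 2029 contribute their day counts.
Then 24 days into January 2030.
Total: 27 + 31 + 30 + 31 + 30 + 31 + 31 + 30 + 31 + 30 + 31 + 24 = 357.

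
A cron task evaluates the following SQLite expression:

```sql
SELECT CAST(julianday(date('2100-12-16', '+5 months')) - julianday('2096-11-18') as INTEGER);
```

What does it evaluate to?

Adding +5 months to 2100-12-16 gives 2101-05-16.
12 days remain in November 2096 after the 18th (30 − 18).
Full months from December 2096 through April 2101 contribute their day counts.
Then 16 days into May 2101.
Total: 12 + 31 + 31 + 28 + 31 + 30 + 31 + 30 + 31 + 31 + 30 + 31 + 30 + 31 + 31 + 28 + 31 + 30 + 31 + 30 + 31 + 31 + 30 + 31 + 30 + 31 + 31 + 28 + 31 + 30 + 31 + 30 + 31 + 31 + 30 + 31 + 30 + 31 + 31 + 28 + 31 + 30 + 31 + 30 + 31 + 31 + 30 + 31 + 30 + 31 + 31 + 28 + 31 + 30 + 16 = 1639.

1639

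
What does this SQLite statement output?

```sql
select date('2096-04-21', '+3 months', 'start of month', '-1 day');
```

Adding +3 months to 2096-04-21 gives 2096-07-21.
`start of month` rewinds 2096-07-21 to 2096-07-01.
Going back 1 day from 2096-07-01 reaches 2096-06-30 (last day of June, 30 days).

2096-06-30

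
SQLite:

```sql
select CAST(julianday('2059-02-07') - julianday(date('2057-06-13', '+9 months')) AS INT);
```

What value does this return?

Adding +9 months to 2057-06-13 gives 2058-03-13.
18 days remain in March 2058 after the 13th (31 − 13).
Full months from April 2058 through January 2059 contribute their day counts.
Then 7 days into February 2059.
Total: 18 + 30 + 31 + 30 + 31 + 31 + 30 + 31 + 30 + 31 + 31 + 7 = 331.

331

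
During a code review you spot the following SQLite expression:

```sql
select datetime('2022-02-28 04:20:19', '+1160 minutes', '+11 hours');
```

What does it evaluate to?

2022-03-01 10:40:19

1160 minutes = 19h 20m; +1160 minutes from 2022-02-28 04:20:19 is 2022-02-28 23:40:19.
+11 hours from 2022-02-28 23:40:19 is 2022-03-01 10:40:19 (crosses midnight).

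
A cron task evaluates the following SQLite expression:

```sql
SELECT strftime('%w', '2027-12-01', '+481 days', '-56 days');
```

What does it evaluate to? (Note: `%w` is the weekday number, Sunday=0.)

First apply '+481 days', '-56 days': 2027-12-01 → 2029-01-29.
2029-01-29 is a Monday; with Sunday=0 that is 1.

1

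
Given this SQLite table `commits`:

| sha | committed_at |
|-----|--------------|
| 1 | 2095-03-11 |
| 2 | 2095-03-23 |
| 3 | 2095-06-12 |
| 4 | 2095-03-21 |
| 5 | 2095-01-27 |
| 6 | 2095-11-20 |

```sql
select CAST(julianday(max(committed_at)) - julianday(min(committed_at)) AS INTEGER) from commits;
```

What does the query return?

MIN = 2095-01-27, MAX = 2095-11-20.
4 days remain in January 2095 after the 27th (31 − 27).
Full months from February 2095 through October 2095 contribute their day counts.
Then 20 days into November 2095.
Total: 4 + 28 + 31 + 30 + 31 + 30 + 31 + 31 + 30 + 31 + 20 = 297.

297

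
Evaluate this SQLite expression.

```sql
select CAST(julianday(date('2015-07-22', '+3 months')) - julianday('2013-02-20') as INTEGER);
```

974

Adding +3 months to 2015-07-22 gives 2015-10-22.
8 days remain in February 2013 after the 20th (28 − 20).
Full months from March 2013 through September 2015 contribute their day counts.
Then 22 days into October 2015.
Total: 8 + 31 + 30 + 31 + 30 + 31 + 31 + 30 + 31 + 30 + 31 + 31 + 28 + 31 + 30 + 31 + 30 + 31 + 31 + 30 + 31 + 30 + 31 + 31 + 28 + 31 + 30 + 31 + 30 + 31 + 31 + 30 + 22 = 974.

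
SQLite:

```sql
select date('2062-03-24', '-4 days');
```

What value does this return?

2062-03-20

Going back 4 days within March lands on 2062-03-20.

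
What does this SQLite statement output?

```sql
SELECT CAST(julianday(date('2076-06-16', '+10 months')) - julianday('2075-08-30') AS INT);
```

Adding +10 months to 2076-06-16 gives 2077-04-16.
1 day remains in August 2075 after the 30th (31 − 30).
Full months from September 2075 through March 2077 contribute their day counts.
Then 16 days into April 2077.
Total: 1 + 30 + 31 + 30 + 31 + 31 + 29 + 31 + 30 + 31 + 30 + 31 + 31 + 30 + 31 + 30 + 31 + 31 + 28 + 31 + 16 = 595.

595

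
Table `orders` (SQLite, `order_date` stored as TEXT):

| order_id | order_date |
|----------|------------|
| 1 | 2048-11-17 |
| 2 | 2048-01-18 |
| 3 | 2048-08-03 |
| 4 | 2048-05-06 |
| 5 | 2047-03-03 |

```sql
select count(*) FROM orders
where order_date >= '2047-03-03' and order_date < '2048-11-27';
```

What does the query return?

Rows in [2047-03-03, 2048-11-27): 2048-11-17, 2048-01-18, 2048-08-03, 2048-05-06, 2047-03-03 → 5 rows.

5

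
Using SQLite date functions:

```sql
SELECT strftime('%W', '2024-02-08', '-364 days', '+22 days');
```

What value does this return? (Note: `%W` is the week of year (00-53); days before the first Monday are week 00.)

09

First apply '-364 days', '+22 days': 2024-02-08 → 2023-03-03.
2023-03-03 is a Friday. SQLite's %W counts Mondays since the year started; the result is 09.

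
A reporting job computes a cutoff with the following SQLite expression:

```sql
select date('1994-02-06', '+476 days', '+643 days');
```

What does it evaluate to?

1997-03-01

Applying '+476 days' to 1994-02-06: counting 476 days forward gives 1995-05-28.
Applying '+643 days' to 1995-05-28: counting 643 days forward gives 1997-03-01.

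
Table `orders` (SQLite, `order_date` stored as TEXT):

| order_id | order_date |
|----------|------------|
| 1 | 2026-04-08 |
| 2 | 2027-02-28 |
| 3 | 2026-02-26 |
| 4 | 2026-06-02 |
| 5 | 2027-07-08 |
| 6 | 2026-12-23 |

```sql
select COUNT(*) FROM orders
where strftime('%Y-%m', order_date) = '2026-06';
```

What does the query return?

Rows with year-month 2026-06: 2026-06-02 → 1.

1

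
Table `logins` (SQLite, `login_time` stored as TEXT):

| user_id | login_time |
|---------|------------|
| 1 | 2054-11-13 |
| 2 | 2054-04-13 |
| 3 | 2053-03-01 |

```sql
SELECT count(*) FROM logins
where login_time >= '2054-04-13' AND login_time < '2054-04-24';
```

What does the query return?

1

Rows in [2054-04-13, 2054-04-24): 2054-04-13 → 1 row.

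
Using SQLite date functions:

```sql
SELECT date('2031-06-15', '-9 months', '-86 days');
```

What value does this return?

Adding -9 months to 2031-06-15 gives 2030-09-15.
Applying '-86 days' to 2030-09-15: counting 86 days back gives 2030-06-21.

2030-06-21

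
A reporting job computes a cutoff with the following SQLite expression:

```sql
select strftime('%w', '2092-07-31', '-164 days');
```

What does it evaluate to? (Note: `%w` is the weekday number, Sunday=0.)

1

First apply '-164 days': 2092-07-31 → 2092-02-18.
2092-02-18 is a Monday; with Sunday=0 that is 1.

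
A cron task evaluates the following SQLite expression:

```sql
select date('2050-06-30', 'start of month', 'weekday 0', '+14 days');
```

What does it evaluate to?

`start of month` rewinds 2050-06-30 to 2050-06-01.
`weekday 0` advances to the next Sunday; 2050-06-01 is a Wednesday, so it moves forward to 2050-06-05.
Advancing 14 more days within June lands on 2050-06-19.

2050-06-19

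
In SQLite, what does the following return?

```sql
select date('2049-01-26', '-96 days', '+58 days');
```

Applying '-96 days' to 2049-01-26: counting 96 days back gives 2048-10-22.
Applying '+58 days' to 2048-10-22: counting 58 days forward gives 2048-12-19.

2048-12-19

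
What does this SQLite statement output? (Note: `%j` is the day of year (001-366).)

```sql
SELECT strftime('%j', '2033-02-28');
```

059

Day-of-year for 2033-02-28: days since 2033-01-01 inclusive = 59, zero-padded to 059.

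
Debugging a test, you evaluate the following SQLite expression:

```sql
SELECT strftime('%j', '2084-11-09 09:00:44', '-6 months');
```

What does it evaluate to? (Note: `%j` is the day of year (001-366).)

130

First apply '-6 months': 2084-11-09 09:00:44 → 2084-05-09 09:00:44.
Day-of-year for 2084-05-09: days since 2084-01-01 inclusive = 130, zero-padded to 130.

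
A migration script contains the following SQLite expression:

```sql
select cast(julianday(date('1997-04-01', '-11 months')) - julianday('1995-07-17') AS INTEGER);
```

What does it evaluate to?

289

Adding -11 months to 1997-04-01 gives 1996-05-01.
14 days remain in July 1995 after the 17th (31 − 17).
Full months from August 1995 through April 1996 contribute their day counts.
Then 1 day into May 1996.
Total: 14 + 31 + 30 + 31 + 30 + 31 + 31 + 29 + 31 + 30 + 1 = 289.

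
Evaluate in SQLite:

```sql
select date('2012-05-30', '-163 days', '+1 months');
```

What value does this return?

Applying '-163 days' to 2012-05-30: counting 163 days back gives 2011-12-19.
Adding +1 month to 2011-12-19 gives 2012-01-19.

2012-01-19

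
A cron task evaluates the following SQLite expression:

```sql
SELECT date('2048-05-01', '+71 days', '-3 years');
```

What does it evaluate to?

2045-07-11

Applying '+71 days' to 2048-05-01: counting 71 days forward gives 2048-07-11.
Adding -3 years to 2048-07-11 gives 2045-07-11.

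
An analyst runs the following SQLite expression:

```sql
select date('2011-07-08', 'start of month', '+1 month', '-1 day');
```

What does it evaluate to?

2011-07-31

`start of month` rewinds 2011-07-08 to 2011-07-01.
Adding +1 month to 2011-07-01 gives 2011-08-01.
Going back 1 day from 2011-08-01 reaches 2011-07-31 (last day of July, 31 days).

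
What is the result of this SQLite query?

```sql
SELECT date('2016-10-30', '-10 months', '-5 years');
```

2010-12-30

Adding -10 months to 2016-10-30 gives 2015-12-30.
Adding -5 years to 2015-12-30 gives 2010-12-30.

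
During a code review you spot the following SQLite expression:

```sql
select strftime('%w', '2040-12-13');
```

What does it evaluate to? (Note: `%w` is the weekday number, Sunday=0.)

2040-12-13 is a Thursday; with Sunday=0 that is 4.

4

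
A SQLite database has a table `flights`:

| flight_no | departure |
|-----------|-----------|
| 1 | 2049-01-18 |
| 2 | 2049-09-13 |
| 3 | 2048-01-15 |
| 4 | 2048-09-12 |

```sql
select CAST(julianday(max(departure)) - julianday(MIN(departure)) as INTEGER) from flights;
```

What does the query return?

607

MIN = 2048-01-15, MAX = 2049-09-13.
16 days remain in January 2048 after the 15th (31 − 15).
Full months from February 2048 through August 2049 contribute their day counts.
Then 13 days into September 2049.
Total: 16 + 29 + 31 + 30 + 31 + 30 + 31 + 31 + 30 + 31 + 30 + 31 + 31 + 28 + 31 + 30 + 31 + 30 + 31 + 31 + 13 = 607.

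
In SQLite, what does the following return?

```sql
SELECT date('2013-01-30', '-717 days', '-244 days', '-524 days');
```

Applying '-717 days' to 2013-01-30: counting 717 days back gives 2011-02-13.
Applying '-244 days' to 2011-02-13: counting 244 days back gives 2010-06-14.
Applying '-524 days' to 2010-06-14: counting 524 days back gives 2009-01-06.

2009-01-06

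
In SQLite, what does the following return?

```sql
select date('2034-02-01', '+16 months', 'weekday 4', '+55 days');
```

Adding +16 months to 2034-02-01 gives 2035-06-01.
`weekday 4` advances to the next Thursday; 2035-06-01 is a Friday, so it moves forward to 2035-06-07.
Applying '+55 days' to 2035-06-07: counting 55 days forward gives 2035-08-01.

2035-08-01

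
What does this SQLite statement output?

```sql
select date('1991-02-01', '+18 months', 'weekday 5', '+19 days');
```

1992-08-26

Adding +18 months to 1991-02-01 gives 1992-08-01.
`weekday 5` advances to the next Friday; 1992-08-01 is a Saturday, so it moves forward to 1992-08-07.
Advancing 19 more days within August lands on 1992-08-26.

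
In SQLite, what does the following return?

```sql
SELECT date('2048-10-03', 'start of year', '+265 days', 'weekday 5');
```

2048-09-25

`start of year` rewinds 2048-10-03 to 2048-01-01.
Applying '+265 days' to 2048-01-01: counting 265 days forward gives 2048-09-22.
`weekday 5` advances to the next Friday; 2048-09-22 is a Tuesday, so it moves forward to 2048-09-25.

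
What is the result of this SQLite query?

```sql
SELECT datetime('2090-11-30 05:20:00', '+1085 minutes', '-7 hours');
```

1085 minutes = 18h 5m; +1085 minutes from 2090-11-30 05:20:00 is 2090-11-30 23:25:00.
-7 hours from 2090-11-30 23:25:00 is 2090-11-30 16:25:00.

2090-11-30 16:25:00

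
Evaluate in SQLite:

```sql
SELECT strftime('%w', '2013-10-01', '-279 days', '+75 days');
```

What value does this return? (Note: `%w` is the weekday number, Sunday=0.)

1

First apply '-279 days', '+75 days': 2013-10-01 → 2013-03-11.
2013-03-11 is a Monday; with Sunday=0 that is 1.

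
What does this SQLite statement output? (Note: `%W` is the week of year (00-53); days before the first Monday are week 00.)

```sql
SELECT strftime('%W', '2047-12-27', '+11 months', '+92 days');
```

08

First apply '+11 months', '+92 days': 2047-12-27 → 2049-02-27.
2049-02-27 is a Saturday. SQLite's %W counts Mondays since the year started; the result is 08.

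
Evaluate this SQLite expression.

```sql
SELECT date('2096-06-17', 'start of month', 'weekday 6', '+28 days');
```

`start of month` rewinds 2096-06-17 to 2096-06-01.
`weekday 6` advances to the next Saturday; 2096-06-01 is a Friday, so it moves forward to 2096-06-02.
Advancing 28 more days within June lands on 2096-06-30.

2096-06-30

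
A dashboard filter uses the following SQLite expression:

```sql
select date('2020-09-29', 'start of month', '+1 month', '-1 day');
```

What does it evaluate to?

`start of month` rewinds 2020-09-29 to 2020-09-01.
Adding +1 month to 2020-09-01 gives 2020-10-01.
Going back 1 day from 2020-10-01 reaches 2020-09-30 (last day of September, 30 days).

2020-09-30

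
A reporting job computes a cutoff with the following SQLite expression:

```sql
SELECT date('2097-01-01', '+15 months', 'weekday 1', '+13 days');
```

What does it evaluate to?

2098-04-20

Adding +15 months to 2097-01-01 gives 2098-04-01.
`weekday 1` advances to the next Monday; 2098-04-01 is a Tuesday, so it moves forward to 2098-04-07.
Advancing 13 more days within April lands on 2098-04-20.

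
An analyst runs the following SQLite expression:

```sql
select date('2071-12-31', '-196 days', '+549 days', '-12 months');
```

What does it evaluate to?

2071-12-18

Applying '-196 days' to 2071-12-31: counting 196 days back gives 2071-06-18.
Applying '+549 days' to 2071-06-18: counting 549 days forward gives 2072-12-18.
Adding -12 months to 2072-12-18 gives 2071-12-18.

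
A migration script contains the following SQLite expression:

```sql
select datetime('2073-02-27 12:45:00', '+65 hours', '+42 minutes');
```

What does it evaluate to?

2073-03-02 06:27:00

+65 hours from 2073-02-27 12:45:00 is 2073-03-02 05:45:00 (crosses midnight).
+42 minutes from 2073-03-02 05:45:00 is 2073-03-02 06:27:00.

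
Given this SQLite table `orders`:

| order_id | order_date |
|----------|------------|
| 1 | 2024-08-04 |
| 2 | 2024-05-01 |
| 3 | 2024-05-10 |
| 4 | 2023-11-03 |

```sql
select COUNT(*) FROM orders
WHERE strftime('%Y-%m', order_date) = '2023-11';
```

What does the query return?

1

Rows with year-month 2023-11: 2023-11-03 → 1.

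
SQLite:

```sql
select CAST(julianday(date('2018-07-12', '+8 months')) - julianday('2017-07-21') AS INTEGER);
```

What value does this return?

Adding +8 months to 2018-07-12 gives 2019-03-12.
10 days remain in July 2017 after the 21st (31 − 21).
Full months from August 2017 through February 2019 contribute their day counts.
Then 12 days into March 2019.
Total: 10 + 31 + 30 + 31 + 30 + 31 + 31 + 28 + 31 + 30 + 31 + 30 + 31 + 31 + 30 + 31 + 30 + 31 + 31 + 28 + 12 = 599.

599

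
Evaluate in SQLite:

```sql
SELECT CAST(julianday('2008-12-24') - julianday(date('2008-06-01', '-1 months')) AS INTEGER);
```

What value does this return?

Adding -1 month to 2008-06-01 gives 2008-05-01.
30 days remain in May 2008 after the 1st (31 − 1).
Full months from June 2008 through November 2008 contribute their day counts.
Then 24 days into December 2008.
Total: 30 + 30 + 31 + 31 + 30 + 31 + 30 + 24 = 237.

237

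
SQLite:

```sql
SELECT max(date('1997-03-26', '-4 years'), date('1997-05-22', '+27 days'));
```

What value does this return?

1997-06-18

date('1997-03-26', '-4 years') → 1993-03-26.
date('1997-05-22', '+27 days') → 1997-06-18.
Later of the two is 1997-06-18.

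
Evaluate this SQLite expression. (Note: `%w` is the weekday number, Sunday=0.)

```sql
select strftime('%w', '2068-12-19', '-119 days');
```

First apply '-119 days': 2068-12-19 → 2068-08-22.
2068-08-22 is a Wednesday; with Sunday=0 that is 3.

3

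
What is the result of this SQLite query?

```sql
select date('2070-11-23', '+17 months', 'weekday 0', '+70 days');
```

Adding +17 months to 2070-11-23 gives 2072-04-23.
`weekday 0` advances to the next Sunday; 2072-04-23 is a Saturday, so it moves forward to 2072-04-24.
Applying '+70 days' to 2072-04-24: counting 70 days forward gives 2072-07-03.

2072-07-03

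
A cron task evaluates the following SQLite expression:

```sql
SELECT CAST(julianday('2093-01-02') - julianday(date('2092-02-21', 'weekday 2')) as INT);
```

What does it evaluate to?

`weekday 2` advances to the next Tuesday; 2092-02-21 is a Thursday, so it moves forward to 2092-02-26.
3 days remain in February 2092 after the 26th (29 − 26).
Full months from March 2092 through December 2092 contribute their day counts.
Then 2 days into January 2093.
Total: 3 + 31 + 30 + 31 + 30 + 31 + 31 + 30 + 31 + 30 + 31 + 2 = 311.

311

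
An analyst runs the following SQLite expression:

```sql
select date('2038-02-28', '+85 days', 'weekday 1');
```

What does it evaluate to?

2038-05-24

Applying '+85 days' to 2038-02-28: counting 85 days forward gives 2038-05-24.
`weekday 1` advances to the next Monday; 2038-05-24 is already a Monday, so it stays at 2038-05-24.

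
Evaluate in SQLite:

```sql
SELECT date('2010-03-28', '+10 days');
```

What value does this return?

2010-04-07

March 2010 has 31 days; 3 remain after the 28th, so 4 days reach 2010-04-01.
Advancing 6 more days within April lands on 2010-04-07.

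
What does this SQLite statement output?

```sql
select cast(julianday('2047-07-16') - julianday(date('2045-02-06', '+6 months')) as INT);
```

Adding +6 months to 2045-02-06 gives 2045-08-06.
25 days remain in August 2045 after the 6th (31 − 6).
Full months from September 2045 through June 2047 contribute their day counts.
Then 16 days into July 2047.
Total: 25 + 30 + 31 + 30 + 31 + 31 + 28 + 31 + 30 + 31 + 30 + 31 + 31 + 30 + 31 + 30 + 31 + 31 + 28 + 31 + 30 + 31 + 30 + 16 = 709.

709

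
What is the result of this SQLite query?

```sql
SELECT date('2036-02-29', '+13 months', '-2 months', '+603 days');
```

Adding +13 months to 2036-02-29 gives 2037-03-29.
Adding -2 months to 2037-03-29 gives 2037-01-29.
Applying '+603 days' to 2037-01-29: counting 603 days forward gives 2038-09-24.

2038-09-24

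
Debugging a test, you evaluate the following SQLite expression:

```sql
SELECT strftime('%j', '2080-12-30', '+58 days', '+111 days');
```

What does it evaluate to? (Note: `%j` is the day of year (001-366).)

168

First apply '+58 days', '+111 days': 2080-12-30 → 2081-06-17.
Day-of-year for 2081-06-17: days since 2081-01-01 inclusive = 168, zero-padded to 168.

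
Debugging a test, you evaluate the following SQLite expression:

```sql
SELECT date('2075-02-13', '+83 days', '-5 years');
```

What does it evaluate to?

Applying '+83 days' to 2075-02-13: counting 83 days forward gives 2075-05-07.
Adding -5 years to 2075-05-07 gives 2070-05-07.

2070-05-07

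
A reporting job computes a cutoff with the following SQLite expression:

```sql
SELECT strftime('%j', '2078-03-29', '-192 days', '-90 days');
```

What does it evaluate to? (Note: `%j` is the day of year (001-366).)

First apply '-192 days', '-90 days': 2078-03-29 → 2077-06-20.
Day-of-year for 2077-06-20: days since 2077-01-01 inclusive = 171, zero-padded to 171.

171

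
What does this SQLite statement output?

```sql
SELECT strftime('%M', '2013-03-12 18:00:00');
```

00

`%M` extracts the 2-digit minute: 00.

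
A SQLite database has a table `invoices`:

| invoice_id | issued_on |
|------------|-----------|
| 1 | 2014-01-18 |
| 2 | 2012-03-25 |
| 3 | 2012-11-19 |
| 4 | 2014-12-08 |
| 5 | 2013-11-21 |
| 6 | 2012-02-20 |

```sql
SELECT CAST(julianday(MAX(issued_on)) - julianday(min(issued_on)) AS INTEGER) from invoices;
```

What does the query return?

MIN = 2012-02-20, MAX = 2014-12-08.
9 days remain in February 2012 after the 20th (29 − 20).
Full months from March 2012 through November 2014 contribute their day counts.
Then 8 days into December 2014.
Total: 9 + 31 + 30 + 31 + 30 + 31 + 31 + 30 + 31 + 30 + 31 + 31 + 28 + 31 + 30 + 31 + 30 + 31 + 31 + 30 + 31 + 30 + 31 + 31 + 28 + 31 + 30 + 31 + 30 + 31 + 31 + 30 + 31 + 30 + 8 = 1022.

1022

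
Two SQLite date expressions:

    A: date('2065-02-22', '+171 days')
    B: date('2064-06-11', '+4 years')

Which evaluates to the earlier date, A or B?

A

A = 2065-08-12.
B = 2068-06-11.
A is earlier.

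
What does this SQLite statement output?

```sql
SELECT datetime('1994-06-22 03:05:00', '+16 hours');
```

+16 hours from 1994-06-22 03:05:00 is 1994-06-22 19:05:00.

1994-06-22 19:05:00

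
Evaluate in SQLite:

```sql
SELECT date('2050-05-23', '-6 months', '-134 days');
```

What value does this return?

2049-07-12

Adding -6 months to 2050-05-23 gives 2049-11-23.
Applying '-134 days' to 2049-11-23: counting 134 days back gives 2049-07-12.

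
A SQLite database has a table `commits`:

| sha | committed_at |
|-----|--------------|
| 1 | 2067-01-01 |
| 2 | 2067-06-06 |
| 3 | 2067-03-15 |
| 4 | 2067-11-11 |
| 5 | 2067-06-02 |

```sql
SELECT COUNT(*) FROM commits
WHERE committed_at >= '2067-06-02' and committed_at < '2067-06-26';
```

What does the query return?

Rows in [2067-06-02, 2067-06-26): 2067-06-06, 2067-06-02 → 2 rows.

2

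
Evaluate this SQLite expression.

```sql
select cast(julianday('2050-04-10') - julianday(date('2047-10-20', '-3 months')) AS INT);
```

995

Adding -3 months to 2047-10-20 gives 2047-07-20.
11 days remain in July 2047 after the 20th (31 − 20).
Full months from August 2047 through March 2050 contribute their day counts.
Then 10 days into April 2050.
Total: 11 + 31 + 30 + 31 + 30 + 31 + 31 + 29 + 31 + 30 + 31 + 30 + 31 + 31 + 30 + 31 + 30 + 31 + 31 + 28 + 31 + 30 + 31 + 30 + 31 + 31 + 30 + 31 + 30 + 31 + 31 + 28 + 31 + 10 = 995.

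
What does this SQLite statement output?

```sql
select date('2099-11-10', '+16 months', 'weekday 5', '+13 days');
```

Adding +16 months to 2099-11-10 gives 2101-03-10.
`weekday 5` advances to the next Friday; 2101-03-10 is a Thursday, so it moves forward to 2101-03-11.
Advancing 13 more days within March lands on 2101-03-24.

2101-03-24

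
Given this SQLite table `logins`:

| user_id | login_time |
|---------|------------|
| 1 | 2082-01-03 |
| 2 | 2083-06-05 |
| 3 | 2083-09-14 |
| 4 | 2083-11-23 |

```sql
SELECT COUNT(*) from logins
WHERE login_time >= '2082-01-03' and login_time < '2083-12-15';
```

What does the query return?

Rows in [2082-01-03, 2083-12-15): 2082-01-03, 2083-06-05, 2083-09-14, 2083-11-23 → 4 rows.

4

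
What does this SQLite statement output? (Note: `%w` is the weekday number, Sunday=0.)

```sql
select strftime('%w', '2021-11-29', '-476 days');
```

1

First apply '-476 days': 2021-11-29 → 2020-08-10.
2020-08-10 is a Monday; with Sunday=0 that is 1.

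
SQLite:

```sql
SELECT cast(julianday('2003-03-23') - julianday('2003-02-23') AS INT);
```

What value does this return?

28

5 days remain in February 2003 after the 23rd (28 − 23).
Then 23 days into March 2003.
Total: 5 + 23 = 28.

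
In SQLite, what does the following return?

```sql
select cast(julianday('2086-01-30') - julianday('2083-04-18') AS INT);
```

12 days remain in April 2083 after the 18th (30 − 18).
Full months from May 2083 through December 2085 contribute their day counts.
Then 30 days into January 2086.
Total: 12 + 31 + 30 + 31 + 31 + 30 + 31 + 30 + 31 + 31 + 29 + 31 + 30 + 31 + 30 + 31 + 31 + 30 + 31 + 30 + 31 + 31 + 28 + 31 + 30 + 31 + 30 + 31 + 31 + 30 + 31 + 30 + 31 + 30 = 1018.

1018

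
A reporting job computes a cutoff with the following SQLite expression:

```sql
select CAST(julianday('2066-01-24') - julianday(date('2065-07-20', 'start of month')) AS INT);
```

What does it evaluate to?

`start of month` rewinds 2065-07-20 to 2065-07-01.
30 days remain in July 2065 after the 1st (31 − 1).
August 2065: 31 days.
September 2065: 30 days.
October 2065: 31 days.
November 2065: 30 days.
December 2065: 31 days.
Then 24 days into January 2066.
Total: 30 + 31 + 30 + 31 + 30 + 31 + 24 = 207.

207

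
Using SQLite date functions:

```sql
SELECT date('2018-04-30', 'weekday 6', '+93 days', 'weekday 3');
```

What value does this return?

2018-08-08

`weekday 6` advances to the next Saturday; 2018-04-30 is a Monday, so it moves forward to 2018-05-05.
Applying '+93 days' to 2018-05-05: counting 93 days forward gives 2018-08-06.
`weekday 3` advances to the next Wednesday; 2018-08-06 is a Monday, so it moves forward to 2018-08-08.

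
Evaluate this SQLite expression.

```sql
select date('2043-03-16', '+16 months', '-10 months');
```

2043-09-16

Adding +16 months to 2043-03-16 gives 2044-07-16.
Adding -10 months to 2044-07-16 gives 2043-09-16.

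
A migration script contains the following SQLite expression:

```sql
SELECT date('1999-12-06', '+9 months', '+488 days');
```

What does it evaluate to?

2002-01-07

Adding +9 months to 1999-12-06 gives 2000-09-06.
Applying '+488 days' to 2000-09-06: counting 488 days forward gives 2002-01-07.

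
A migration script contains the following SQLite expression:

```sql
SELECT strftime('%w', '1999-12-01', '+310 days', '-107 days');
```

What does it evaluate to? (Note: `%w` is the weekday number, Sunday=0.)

First apply '+310 days', '-107 days': 1999-12-01 → 2000-06-21.
2000-06-21 is a Wednesday; with Sunday=0 that is 3.

3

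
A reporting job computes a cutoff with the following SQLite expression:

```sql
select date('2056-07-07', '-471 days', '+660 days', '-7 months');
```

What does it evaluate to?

Applying '-471 days' to 2056-07-07: counting 471 days back gives 2055-03-24.
Applying '+660 days' to 2055-03-24: counting 660 days forward gives 2057-01-12.
Adding -7 months to 2057-01-12 gives 2056-06-12.

2056-06-12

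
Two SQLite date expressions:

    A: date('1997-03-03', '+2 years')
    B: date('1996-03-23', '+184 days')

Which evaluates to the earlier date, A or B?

B

A = 1999-03-03.
B = 1996-09-23.
B is earlier.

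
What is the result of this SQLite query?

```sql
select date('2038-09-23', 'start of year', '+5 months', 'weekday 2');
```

2038-06-01

`start of year` rewinds 2038-09-23 to 2038-01-01.
Adding +5 months to 2038-01-01 gives 2038-06-01.
`weekday 2` advances to the next Tuesday; 2038-06-01 is already a Tuesday, so it stays at 2038-06-01.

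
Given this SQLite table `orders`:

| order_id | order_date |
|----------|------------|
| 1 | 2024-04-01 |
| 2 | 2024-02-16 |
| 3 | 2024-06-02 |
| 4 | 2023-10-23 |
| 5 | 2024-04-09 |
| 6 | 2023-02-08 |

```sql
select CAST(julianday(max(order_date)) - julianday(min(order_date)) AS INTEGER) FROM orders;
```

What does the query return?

MIN = 2023-02-08, MAX = 2024-06-02.
20 days remain in February 2023 after the 8th (28 − 8).
Full months from March 2023 through May 2024 contribute their day counts.
Then 2 days into June 2024.
Total: 20 + 31 + 30 + 31 + 30 + 31 + 31 + 30 + 31 + 30 + 31 + 31 + 29 + 31 + 30 + 31 + 2 = 480.

480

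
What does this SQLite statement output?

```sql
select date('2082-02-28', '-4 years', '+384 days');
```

Adding -4 years to 2082-02-28 gives 2078-02-28.
Applying '+384 days' to 2078-02-28: counting 384 days forward gives 2079-03-19.

2079-03-19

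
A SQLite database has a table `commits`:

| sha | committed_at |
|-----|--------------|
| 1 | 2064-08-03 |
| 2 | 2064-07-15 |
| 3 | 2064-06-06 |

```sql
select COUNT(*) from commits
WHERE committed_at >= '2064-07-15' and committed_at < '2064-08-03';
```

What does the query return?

1

Rows in [2064-07-15, 2064-08-03): 2064-07-15 → 1 row.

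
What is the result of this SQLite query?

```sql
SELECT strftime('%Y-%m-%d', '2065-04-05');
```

`%Y-%m-%d` extracts the ISO date: 2065-04-05.

2065-04-05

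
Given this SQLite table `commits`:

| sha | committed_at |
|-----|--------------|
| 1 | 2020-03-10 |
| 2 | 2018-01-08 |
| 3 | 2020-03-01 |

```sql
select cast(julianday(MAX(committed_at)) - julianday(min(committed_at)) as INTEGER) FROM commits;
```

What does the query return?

792

MIN = 2018-01-08, MAX = 2020-03-10.
23 days remain in January 2018 after the 8th (31 − 8).
Full months from February 2018 through February 2020 contribute their day counts.
Then 10 days into March 2020.
Total: 23 + 28 + 31 + 30 + 31 + 30 + 31 + 31 + 30 + 31 + 30 + 31 + 31 + 28 + 31 + 30 + 31 + 30 + 31 + 31 + 30 + 31 + 30 + 31 + 31 + 29 + 10 = 792.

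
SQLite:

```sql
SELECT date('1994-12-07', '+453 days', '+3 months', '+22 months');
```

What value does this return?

1998-04-04

Applying '+453 days' to 1994-12-07: counting 453 days forward gives 1996-03-04.
Adding +3 months to 1996-03-04 gives 1996-06-04.
Adding +22 months to 1996-06-04 gives 1998-04-04.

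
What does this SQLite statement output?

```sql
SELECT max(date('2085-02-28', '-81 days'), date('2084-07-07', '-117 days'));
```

date('2085-02-28', '-81 days') → 2084-12-09.
date('2084-07-07', '-117 days') → 2084-03-12.
Later of the two is 2084-12-09.

2084-12-09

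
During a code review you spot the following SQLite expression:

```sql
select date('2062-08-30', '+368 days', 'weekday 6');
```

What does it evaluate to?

2063-09-08

Applying '+368 days' to 2062-08-30: counting 368 days forward gives 2063-09-02.
`weekday 6` advances to the next Saturday; 2063-09-02 is a Sunday, so it moves forward to 2063-09-08.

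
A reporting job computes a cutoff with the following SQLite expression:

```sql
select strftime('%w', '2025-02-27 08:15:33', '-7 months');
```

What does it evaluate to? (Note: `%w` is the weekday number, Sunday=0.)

First apply '-7 months': 2025-02-27 08:15:33 → 2024-07-27 08:15:33.
2024-07-27 is a Saturday; with Sunday=0 that is 6.

6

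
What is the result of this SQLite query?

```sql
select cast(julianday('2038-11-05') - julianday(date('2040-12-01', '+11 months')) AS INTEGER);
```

-1092

Adding +11 months to 2040-12-01 gives 2041-11-01.
25 days remain in November 2038 after the 5th (30 − 5).
Full months from December 2038 through October 2041 contribute their day counts.
Then 1 day into November 2041.
Total: 25 + 31 + 31 + 28 + 31 + 30 + 31 + 30 + 31 + 31 + 30 + 31 + 30 + 31 + 31 + 29 + 31 + 30 + 31 + 30 + 31 + 31 + 30 + 31 + 30 + 31 + 31 + 28 + 31 + 30 + 31 + 30 + 31 + 31 + 30 + 31 + 1 = 1092.
The subtraction is earlier − later, so the result is −1092 → -1092.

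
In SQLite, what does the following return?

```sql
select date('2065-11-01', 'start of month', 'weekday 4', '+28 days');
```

2065-12-03

`start of month` rewinds 2065-11-01 to 2065-11-01.
`weekday 4` advances to the next Thursday; 2065-11-01 is a Sunday, so it moves forward to 2065-11-05.
November 2065 has 30 days; 25 remain after the 5th, so 26 days reach 2065-12-01.
Advancing 2 more days within December lands on 2065-12-03.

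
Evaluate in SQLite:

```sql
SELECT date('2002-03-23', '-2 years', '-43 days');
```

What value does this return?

Adding -2 years to 2002-03-23 gives 2000-03-23.
Applying '-43 days' to 2000-03-23: counting 43 days back gives 2000-02-09.

2000-02-09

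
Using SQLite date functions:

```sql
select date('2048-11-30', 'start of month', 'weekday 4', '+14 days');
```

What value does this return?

2048-11-19

`start of month` rewinds 2048-11-30 to 2048-11-01.
`weekday 4` advances to the next Thursday; 2048-11-01 is a Sunday, so it moves forward to 2048-11-05.
Advancing 14 more days within November lands on 2048-11-19.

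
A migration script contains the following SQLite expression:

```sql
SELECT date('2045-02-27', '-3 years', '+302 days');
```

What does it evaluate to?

Adding -3 years to 2045-02-27 gives 2042-02-27.
Applying '+302 days' to 2042-02-27: counting 302 days forward gives 2042-12-26.

2042-12-26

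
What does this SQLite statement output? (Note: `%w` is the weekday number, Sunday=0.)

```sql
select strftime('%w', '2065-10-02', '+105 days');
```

First apply '+105 days': 2065-10-02 → 2066-01-15.
2066-01-15 is a Friday; with Sunday=0 that is 5.

5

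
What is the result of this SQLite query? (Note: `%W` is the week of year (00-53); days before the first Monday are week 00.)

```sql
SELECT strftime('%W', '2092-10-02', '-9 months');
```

00

First apply '-9 months': 2092-10-02 → 2092-01-02.
2092-01-02 is a Wednesday. SQLite's %W counts Mondays since the year started; the result is 00.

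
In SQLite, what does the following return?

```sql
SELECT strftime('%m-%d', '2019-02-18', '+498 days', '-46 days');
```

First apply '+498 days', '-46 days': 2019-02-18 → 2020-05-15.
`%m-%d` extracts the month-day: 05-15.

05-15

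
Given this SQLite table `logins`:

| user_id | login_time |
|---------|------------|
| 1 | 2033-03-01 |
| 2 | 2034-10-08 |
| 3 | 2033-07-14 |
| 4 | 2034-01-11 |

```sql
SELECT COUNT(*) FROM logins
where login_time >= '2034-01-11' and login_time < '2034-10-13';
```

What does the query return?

2

Rows in [2034-01-11, 2034-10-13): 2034-10-08, 2034-01-11 → 2 rows.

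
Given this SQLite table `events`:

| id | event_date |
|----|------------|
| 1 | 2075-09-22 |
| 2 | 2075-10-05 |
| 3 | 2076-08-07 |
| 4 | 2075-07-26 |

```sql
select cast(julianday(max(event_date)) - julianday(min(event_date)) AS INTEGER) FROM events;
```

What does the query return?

MIN = 2075-07-26, MAX = 2076-08-07.
5 days remain in July 2075 after the 26th (31 − 26).
Full months from August 2075 through July 2076 contribute their day counts.
Then 7 days into August 2076.
Total: 5 + 31 + 30 + 31 + 30 + 31 + 31 + 29 + 31 + 30 + 31 + 30 + 31 + 7 = 378.

378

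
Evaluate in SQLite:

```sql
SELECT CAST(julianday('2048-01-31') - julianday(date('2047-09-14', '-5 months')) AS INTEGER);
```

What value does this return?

Adding -5 months to 2047-09-14 gives 2047-04-14.
16 days remain in April 2047 after the 14th (30 − 14).
Full months from May 2047 through December 2047 contribute their day counts.
Then 31 days into January 2048.
Total: 16 + 31 + 30 + 31 + 31 + 30 + 31 + 30 + 31 + 31 = 292.

292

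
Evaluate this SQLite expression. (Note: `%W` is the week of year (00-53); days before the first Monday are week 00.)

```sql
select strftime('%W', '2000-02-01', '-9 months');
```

First apply '-9 months': 2000-02-01 → 1999-05-01.
1999-05-01 is a Saturday. SQLite's %W counts Mondays since the year started; the result is 17.

17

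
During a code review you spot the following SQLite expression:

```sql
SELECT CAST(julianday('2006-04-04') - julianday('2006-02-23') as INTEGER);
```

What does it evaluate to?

40

5 days remain in February 2006 after the 23rd (28 − 23).
March 2006: 31 days.
Then 4 days into April 2006.
Total: 5 + 31 + 4 = 40.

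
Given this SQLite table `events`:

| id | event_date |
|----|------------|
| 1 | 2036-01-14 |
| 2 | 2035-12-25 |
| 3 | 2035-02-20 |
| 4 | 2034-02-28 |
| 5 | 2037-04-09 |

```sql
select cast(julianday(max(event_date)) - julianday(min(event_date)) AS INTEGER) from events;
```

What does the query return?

MIN = 2034-02-28, MAX = 2037-04-09.
0 days remain in February 2034 after the 28th (28 − 28).
Full months from March 2034 through March 2037 contribute their day counts.
Then 9 days into April 2037.
Total: 0 + 31 + 30 + 31 + 30 + 31 + 31 + 30 + 31 + 30 + 31 + 31 + 28 + 31 + 30 + 31 + 30 + 31 + 31 + 30 + 31 + 30 + 31 + 31 + 29 + 31 + 30 + 31 + 30 + 31 + 31 + 30 + 31 + 30 + 31 + 31 + 28 + 31 + 9 = 1136.

1136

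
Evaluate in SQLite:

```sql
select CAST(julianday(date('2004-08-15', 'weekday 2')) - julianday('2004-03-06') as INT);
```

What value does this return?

`weekday 2` advances to the next Tuesday; 2004-08-15 is a Sunday, so it moves forward to 2004-08-17.
25 days remain in March 2004 after the 6th (31 − 6).
April 2004: 30 days.
May 2004: 31 days.
June 2004: 30 days.
July 2004: 31 days.
Then 17 days into August 2004.
Total: 25 + 30 + 31 + 30 + 31 + 17 = 164.

164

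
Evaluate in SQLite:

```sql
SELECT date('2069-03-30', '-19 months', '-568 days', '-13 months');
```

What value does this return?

Adding -19 months to 2069-03-30 gives 2067-08-30.
Applying '-568 days' to 2067-08-30: counting 568 days back gives 2066-02-08.
Adding -13 months to 2066-02-08 gives 2065-01-08.

2065-01-08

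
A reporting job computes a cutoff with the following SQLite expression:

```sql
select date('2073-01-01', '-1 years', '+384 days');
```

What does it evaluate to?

2073-01-19

Adding -1 year to 2073-01-01 gives 2072-01-01.
Applying '+384 days' to 2072-01-01: counting 384 days forward gives 2073-01-19.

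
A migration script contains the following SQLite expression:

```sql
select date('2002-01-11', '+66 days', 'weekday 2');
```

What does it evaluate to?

Applying '+66 days' to 2002-01-11: counting 66 days forward gives 2002-03-18.
`weekday 2` advances to the next Tuesday; 2002-03-18 is a Monday, so it moves forward to 2002-03-19.

2002-03-19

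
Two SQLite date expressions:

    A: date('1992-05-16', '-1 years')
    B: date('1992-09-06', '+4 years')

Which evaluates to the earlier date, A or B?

A

A = 1991-05-16.
B = 1996-09-06.
A is earlier.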